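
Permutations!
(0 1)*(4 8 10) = [1, 0, 2, 3, 8, 5, 6, 7, 10, 9, 4] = (0 1)(4 8 10)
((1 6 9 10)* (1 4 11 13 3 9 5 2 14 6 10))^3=(1 11 9 4 3 10 13)(2 5 6 14)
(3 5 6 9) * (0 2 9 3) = [2, 1, 9, 5, 4, 6, 3, 7, 8, 0] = (0 2 9)(3 5 6)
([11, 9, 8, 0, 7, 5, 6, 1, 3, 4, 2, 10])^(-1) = (0 3 8 2 10 11)(1 7 4 9)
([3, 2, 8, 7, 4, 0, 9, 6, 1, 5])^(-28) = [7, 8, 1, 6, 4, 3, 5, 9, 2, 0]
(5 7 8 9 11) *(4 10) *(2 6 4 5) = [0, 1, 6, 3, 10, 7, 4, 8, 9, 11, 5, 2] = (2 6 4 10 5 7 8 9 11)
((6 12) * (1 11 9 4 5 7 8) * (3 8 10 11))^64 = ((1 3 8)(4 5 7 10 11 9)(6 12))^64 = (12)(1 3 8)(4 11 7)(5 9 10)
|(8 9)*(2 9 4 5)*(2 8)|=|(2 9)(4 5 8)|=6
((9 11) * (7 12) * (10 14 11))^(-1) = (7 12)(9 11 14 10)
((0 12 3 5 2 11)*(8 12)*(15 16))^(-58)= ((0 8 12 3 5 2 11)(15 16))^(-58)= (16)(0 2 3 8 11 5 12)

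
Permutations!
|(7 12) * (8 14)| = 2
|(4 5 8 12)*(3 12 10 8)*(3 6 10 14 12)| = |(4 5 6 10 8 14 12)| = 7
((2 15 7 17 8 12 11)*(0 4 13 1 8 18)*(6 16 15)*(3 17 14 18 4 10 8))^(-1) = ((0 10 8 12 11 2 6 16 15 7 14 18)(1 3 17 4 13))^(-1) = (0 18 14 7 15 16 6 2 11 12 8 10)(1 13 4 17 3)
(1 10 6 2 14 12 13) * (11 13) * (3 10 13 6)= [0, 13, 14, 10, 4, 5, 2, 7, 8, 9, 3, 6, 11, 1, 12]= (1 13)(2 14 12 11 6)(3 10)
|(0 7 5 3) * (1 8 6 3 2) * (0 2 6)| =8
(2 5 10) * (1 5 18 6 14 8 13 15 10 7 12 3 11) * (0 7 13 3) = [7, 5, 18, 11, 4, 13, 14, 12, 3, 9, 2, 1, 0, 15, 8, 10, 16, 17, 6] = (0 7 12)(1 5 13 15 10 2 18 6 14 8 3 11)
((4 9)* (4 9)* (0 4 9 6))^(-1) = (0 6 9 4)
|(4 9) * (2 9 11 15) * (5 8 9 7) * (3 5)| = 9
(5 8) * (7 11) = (5 8)(7 11) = [0, 1, 2, 3, 4, 8, 6, 11, 5, 9, 10, 7]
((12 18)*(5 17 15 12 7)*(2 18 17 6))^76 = ((2 18 7 5 6)(12 17 15))^76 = (2 18 7 5 6)(12 17 15)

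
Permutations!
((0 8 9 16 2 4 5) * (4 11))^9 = (0 8 9 16 2 11 4 5)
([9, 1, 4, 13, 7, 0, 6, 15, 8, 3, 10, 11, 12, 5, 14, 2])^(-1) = [5, 1, 15, 9, 2, 13, 6, 4, 8, 0, 10, 11, 12, 3, 14, 7]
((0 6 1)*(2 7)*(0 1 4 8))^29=((0 6 4 8)(2 7))^29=(0 6 4 8)(2 7)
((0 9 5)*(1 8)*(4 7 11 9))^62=((0 4 7 11 9 5)(1 8))^62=(0 7 9)(4 11 5)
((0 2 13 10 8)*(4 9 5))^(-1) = (0 8 10 13 2)(4 5 9)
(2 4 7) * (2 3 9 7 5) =(2 4 5)(3 9 7) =[0, 1, 4, 9, 5, 2, 6, 3, 8, 7]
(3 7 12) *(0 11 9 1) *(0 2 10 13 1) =(0 11 9)(1 2 10 13)(3 7 12) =[11, 2, 10, 7, 4, 5, 6, 12, 8, 0, 13, 9, 3, 1]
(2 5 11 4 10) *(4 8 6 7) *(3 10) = (2 5 11 8 6 7 4 3 10) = [0, 1, 5, 10, 3, 11, 7, 4, 6, 9, 2, 8]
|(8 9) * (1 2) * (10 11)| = 2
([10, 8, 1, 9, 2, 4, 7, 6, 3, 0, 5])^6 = [8, 5, 10, 2, 0, 9, 6, 7, 4, 1, 3]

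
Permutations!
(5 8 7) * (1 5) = (1 5 8 7) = [0, 5, 2, 3, 4, 8, 6, 1, 7]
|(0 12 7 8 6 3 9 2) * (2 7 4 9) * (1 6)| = |(0 12 4 9 7 8 1 6 3 2)| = 10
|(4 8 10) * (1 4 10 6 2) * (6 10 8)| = 4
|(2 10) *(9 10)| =|(2 9 10)| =3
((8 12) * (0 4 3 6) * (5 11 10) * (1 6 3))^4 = (12)(5 11 10) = ((0 4 1 6)(5 11 10)(8 12))^4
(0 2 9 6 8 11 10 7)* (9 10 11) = [2, 1, 10, 3, 4, 5, 8, 0, 9, 6, 7, 11] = (11)(0 2 10 7)(6 8 9)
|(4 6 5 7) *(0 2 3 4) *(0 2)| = 6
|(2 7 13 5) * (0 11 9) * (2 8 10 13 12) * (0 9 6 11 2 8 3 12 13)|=|(0 2 7 13 5 3 12 8 10)(6 11)|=18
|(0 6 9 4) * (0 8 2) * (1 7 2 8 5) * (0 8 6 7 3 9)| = |(0 7 2 8 6)(1 3 9 4 5)| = 5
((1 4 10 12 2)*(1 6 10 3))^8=(12)(1 3 4)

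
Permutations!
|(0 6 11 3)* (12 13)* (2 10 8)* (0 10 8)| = 10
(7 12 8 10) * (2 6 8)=(2 6 8 10 7 12)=[0, 1, 6, 3, 4, 5, 8, 12, 10, 9, 7, 11, 2]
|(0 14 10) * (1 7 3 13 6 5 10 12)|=10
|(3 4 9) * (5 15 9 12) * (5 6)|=|(3 4 12 6 5 15 9)|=7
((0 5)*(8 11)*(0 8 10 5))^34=((5 8 11 10))^34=(5 11)(8 10)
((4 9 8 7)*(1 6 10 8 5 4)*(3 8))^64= (1 8 10)(3 6 7)(4 9 5)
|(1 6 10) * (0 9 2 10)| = 6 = |(0 9 2 10 1 6)|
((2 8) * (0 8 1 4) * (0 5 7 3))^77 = (0 5 2 3 4 8 7 1)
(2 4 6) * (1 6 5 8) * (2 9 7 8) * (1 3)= (1 6 9 7 8 3)(2 4 5)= [0, 6, 4, 1, 5, 2, 9, 8, 3, 7]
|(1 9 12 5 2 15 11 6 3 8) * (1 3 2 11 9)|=|(2 15 9 12 5 11 6)(3 8)|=14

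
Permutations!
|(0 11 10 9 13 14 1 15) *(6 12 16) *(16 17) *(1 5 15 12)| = |(0 11 10 9 13 14 5 15)(1 12 17 16 6)| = 40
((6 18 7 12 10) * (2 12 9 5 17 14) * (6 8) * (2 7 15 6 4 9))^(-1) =(2 7 14 17 5 9 4 8 10 12)(6 15 18)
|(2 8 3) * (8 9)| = |(2 9 8 3)| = 4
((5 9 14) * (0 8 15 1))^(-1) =(0 1 15 8)(5 14 9) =((0 8 15 1)(5 9 14))^(-1)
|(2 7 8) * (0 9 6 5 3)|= |(0 9 6 5 3)(2 7 8)|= 15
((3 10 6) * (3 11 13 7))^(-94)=(3 6 13)(7 10 11)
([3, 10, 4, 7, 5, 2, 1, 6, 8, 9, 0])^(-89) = (0 3 7 6 1 10)(2 4 5)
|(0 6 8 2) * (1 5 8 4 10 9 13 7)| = |(0 6 4 10 9 13 7 1 5 8 2)| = 11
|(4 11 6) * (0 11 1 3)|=|(0 11 6 4 1 3)|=6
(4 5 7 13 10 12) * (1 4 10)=(1 4 5 7 13)(10 12)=[0, 4, 2, 3, 5, 7, 6, 13, 8, 9, 12, 11, 10, 1]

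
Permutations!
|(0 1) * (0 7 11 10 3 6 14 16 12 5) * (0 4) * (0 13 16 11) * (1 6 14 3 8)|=|(0 6 3 14 11 10 8 1 7)(4 13 16 12 5)|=45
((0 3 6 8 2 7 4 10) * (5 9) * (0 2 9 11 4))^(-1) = ((0 3 6 8 9 5 11 4 10 2 7))^(-1) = (0 7 2 10 4 11 5 9 8 6 3)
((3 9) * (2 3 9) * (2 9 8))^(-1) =(2 8 9 3) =((2 3 9 8))^(-1)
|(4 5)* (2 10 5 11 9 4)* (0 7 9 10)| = 8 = |(0 7 9 4 11 10 5 2)|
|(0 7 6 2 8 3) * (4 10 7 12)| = |(0 12 4 10 7 6 2 8 3)| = 9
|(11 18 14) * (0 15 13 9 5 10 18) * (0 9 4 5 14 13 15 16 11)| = |(0 16 11 9 14)(4 5 10 18 13)| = 5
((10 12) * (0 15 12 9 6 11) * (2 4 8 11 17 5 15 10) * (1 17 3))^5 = (0 1 2 10 17 4 9 5 8 6 15 11 3 12)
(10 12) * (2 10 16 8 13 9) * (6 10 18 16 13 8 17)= (2 18 16 17 6 10 12 13 9)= [0, 1, 18, 3, 4, 5, 10, 7, 8, 2, 12, 11, 13, 9, 14, 15, 17, 6, 16]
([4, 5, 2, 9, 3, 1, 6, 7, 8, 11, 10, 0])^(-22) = [9, 1, 2, 0, 11, 5, 6, 7, 8, 4, 10, 3]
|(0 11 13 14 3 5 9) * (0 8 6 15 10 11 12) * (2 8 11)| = 30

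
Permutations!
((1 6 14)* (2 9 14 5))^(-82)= ((1 6 5 2 9 14))^(-82)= (1 5 9)(2 14 6)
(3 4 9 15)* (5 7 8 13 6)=(3 4 9 15)(5 7 8 13 6)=[0, 1, 2, 4, 9, 7, 5, 8, 13, 15, 10, 11, 12, 6, 14, 3]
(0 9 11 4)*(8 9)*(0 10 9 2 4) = (0 8 2 4 10 9 11) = [8, 1, 4, 3, 10, 5, 6, 7, 2, 11, 9, 0]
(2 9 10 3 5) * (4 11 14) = (2 9 10 3 5)(4 11 14) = [0, 1, 9, 5, 11, 2, 6, 7, 8, 10, 3, 14, 12, 13, 4]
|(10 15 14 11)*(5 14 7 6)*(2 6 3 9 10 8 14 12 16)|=|(2 6 5 12 16)(3 9 10 15 7)(8 14 11)|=15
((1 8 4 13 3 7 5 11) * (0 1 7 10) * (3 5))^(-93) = ((0 1 8 4 13 5 11 7 3 10))^(-93) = (0 7 13 1 3 5 8 10 11 4)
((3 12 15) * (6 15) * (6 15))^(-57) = ((3 12 15))^(-57) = (15)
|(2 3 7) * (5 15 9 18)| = |(2 3 7)(5 15 9 18)| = 12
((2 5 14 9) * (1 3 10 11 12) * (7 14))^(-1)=(1 12 11 10 3)(2 9 14 7 5)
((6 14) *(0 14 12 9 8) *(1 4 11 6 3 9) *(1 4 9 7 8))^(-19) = ((0 14 3 7 8)(1 9)(4 11 6 12))^(-19) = (0 14 3 7 8)(1 9)(4 11 6 12)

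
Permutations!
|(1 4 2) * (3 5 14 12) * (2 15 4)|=4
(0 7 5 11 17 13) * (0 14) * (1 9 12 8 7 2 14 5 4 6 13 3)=[2, 9, 14, 1, 6, 11, 13, 4, 7, 12, 10, 17, 8, 5, 0, 15, 16, 3]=(0 2 14)(1 9 12 8 7 4 6 13 5 11 17 3)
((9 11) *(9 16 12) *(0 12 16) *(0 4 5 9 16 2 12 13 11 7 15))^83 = (0 4 7 13 5 15 11 9)(2 16 12)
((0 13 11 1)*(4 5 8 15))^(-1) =(0 1 11 13)(4 15 8 5)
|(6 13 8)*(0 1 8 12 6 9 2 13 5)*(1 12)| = 20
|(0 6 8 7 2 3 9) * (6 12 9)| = 15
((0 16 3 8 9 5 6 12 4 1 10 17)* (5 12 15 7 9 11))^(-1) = ((0 16 3 8 11 5 6 15 7 9 12 4 1 10 17))^(-1) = (0 17 10 1 4 12 9 7 15 6 5 11 8 3 16)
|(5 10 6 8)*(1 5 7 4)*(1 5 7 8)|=|(1 7 4 5 10 6)|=6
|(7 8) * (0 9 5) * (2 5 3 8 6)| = 8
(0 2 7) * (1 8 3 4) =(0 2 7)(1 8 3 4) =[2, 8, 7, 4, 1, 5, 6, 0, 3]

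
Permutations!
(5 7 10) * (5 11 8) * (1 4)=(1 4)(5 7 10 11 8)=[0, 4, 2, 3, 1, 7, 6, 10, 5, 9, 11, 8]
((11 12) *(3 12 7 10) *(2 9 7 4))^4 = ((2 9 7 10 3 12 11 4))^4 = (2 3)(4 10)(7 11)(9 12)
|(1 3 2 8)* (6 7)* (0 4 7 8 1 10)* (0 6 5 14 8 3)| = 11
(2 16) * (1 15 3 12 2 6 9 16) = (1 15 3 12 2)(6 9 16) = [0, 15, 1, 12, 4, 5, 9, 7, 8, 16, 10, 11, 2, 13, 14, 3, 6]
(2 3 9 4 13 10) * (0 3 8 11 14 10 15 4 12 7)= [3, 1, 8, 9, 13, 5, 6, 0, 11, 12, 2, 14, 7, 15, 10, 4]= (0 3 9 12 7)(2 8 11 14 10)(4 13 15)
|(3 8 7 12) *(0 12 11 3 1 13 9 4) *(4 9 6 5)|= |(0 12 1 13 6 5 4)(3 8 7 11)|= 28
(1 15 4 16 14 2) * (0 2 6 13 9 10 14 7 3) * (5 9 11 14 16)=(0 2 1 15 4 5 9 10 16 7 3)(6 13 11 14)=[2, 15, 1, 0, 5, 9, 13, 3, 8, 10, 16, 14, 12, 11, 6, 4, 7]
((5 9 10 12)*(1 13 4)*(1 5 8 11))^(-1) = (1 11 8 12 10 9 5 4 13)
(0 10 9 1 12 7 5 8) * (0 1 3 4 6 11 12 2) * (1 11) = [10, 2, 0, 4, 6, 8, 1, 5, 11, 3, 9, 12, 7] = (0 10 9 3 4 6 1 2)(5 8 11 12 7)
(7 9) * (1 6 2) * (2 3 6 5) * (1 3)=(1 5 2 3 6)(7 9)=[0, 5, 3, 6, 4, 2, 1, 9, 8, 7]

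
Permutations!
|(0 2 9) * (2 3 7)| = 5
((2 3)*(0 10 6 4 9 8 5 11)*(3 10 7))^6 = ((0 7 3 2 10 6 4 9 8 5 11))^6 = (0 4 7 9 3 8 2 5 10 11 6)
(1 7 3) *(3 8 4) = (1 7 8 4 3) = [0, 7, 2, 1, 3, 5, 6, 8, 4]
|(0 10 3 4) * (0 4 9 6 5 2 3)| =10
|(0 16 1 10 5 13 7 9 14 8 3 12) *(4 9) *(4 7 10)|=9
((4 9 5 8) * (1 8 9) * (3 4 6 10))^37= (1 8 6 10 3 4)(5 9)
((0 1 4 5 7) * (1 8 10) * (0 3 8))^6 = (1 10 8 3 7 5 4)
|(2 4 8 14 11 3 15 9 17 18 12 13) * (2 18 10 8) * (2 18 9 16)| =14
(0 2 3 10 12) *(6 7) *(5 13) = (0 2 3 10 12)(5 13)(6 7) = [2, 1, 3, 10, 4, 13, 7, 6, 8, 9, 12, 11, 0, 5]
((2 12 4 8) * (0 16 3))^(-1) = (0 3 16)(2 8 4 12) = ((0 16 3)(2 12 4 8))^(-1)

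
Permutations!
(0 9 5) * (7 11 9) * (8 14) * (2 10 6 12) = (0 7 11 9 5)(2 10 6 12)(8 14) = [7, 1, 10, 3, 4, 0, 12, 11, 14, 5, 6, 9, 2, 13, 8]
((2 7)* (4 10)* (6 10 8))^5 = ((2 7)(4 8 6 10))^5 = (2 7)(4 8 6 10)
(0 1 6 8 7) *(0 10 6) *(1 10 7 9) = [10, 0, 2, 3, 4, 5, 8, 7, 9, 1, 6] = (0 10 6 8 9 1)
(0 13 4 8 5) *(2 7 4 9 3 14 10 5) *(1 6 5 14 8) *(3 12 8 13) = (0 3 13 9 12 8 2 7 4 1 6 5)(10 14) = [3, 6, 7, 13, 1, 0, 5, 4, 2, 12, 14, 11, 8, 9, 10]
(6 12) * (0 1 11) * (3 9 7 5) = (0 1 11)(3 9 7 5)(6 12) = [1, 11, 2, 9, 4, 3, 12, 5, 8, 7, 10, 0, 6]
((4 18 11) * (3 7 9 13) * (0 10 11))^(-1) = (0 18 4 11 10)(3 13 9 7)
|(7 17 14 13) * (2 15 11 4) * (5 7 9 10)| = 28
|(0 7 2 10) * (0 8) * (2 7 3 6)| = 6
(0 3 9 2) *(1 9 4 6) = [3, 9, 0, 4, 6, 5, 1, 7, 8, 2] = (0 3 4 6 1 9 2)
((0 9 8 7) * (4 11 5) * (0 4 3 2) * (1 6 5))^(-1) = (0 2 3 5 6 1 11 4 7 8 9)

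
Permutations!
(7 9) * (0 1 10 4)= (0 1 10 4)(7 9)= [1, 10, 2, 3, 0, 5, 6, 9, 8, 7, 4]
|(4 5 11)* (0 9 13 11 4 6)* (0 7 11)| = |(0 9 13)(4 5)(6 7 11)| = 6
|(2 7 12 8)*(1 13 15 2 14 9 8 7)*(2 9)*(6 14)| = 8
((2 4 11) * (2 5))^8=((2 4 11 5))^8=(11)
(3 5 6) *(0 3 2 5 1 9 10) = (0 3 1 9 10)(2 5 6) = [3, 9, 5, 1, 4, 6, 2, 7, 8, 10, 0]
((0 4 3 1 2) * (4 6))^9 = (0 3)(1 6)(2 4)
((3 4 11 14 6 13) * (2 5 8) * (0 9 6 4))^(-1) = (0 3 13 6 9)(2 8 5)(4 14 11)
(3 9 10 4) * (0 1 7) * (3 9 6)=(0 1 7)(3 6)(4 9 10)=[1, 7, 2, 6, 9, 5, 3, 0, 8, 10, 4]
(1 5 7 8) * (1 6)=[0, 5, 2, 3, 4, 7, 1, 8, 6]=(1 5 7 8 6)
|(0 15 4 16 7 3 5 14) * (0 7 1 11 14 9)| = |(0 15 4 16 1 11 14 7 3 5 9)| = 11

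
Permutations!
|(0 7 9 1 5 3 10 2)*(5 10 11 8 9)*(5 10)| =12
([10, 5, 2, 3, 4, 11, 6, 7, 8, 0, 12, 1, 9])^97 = [10, 5, 2, 3, 4, 11, 6, 7, 8, 0, 12, 1, 9]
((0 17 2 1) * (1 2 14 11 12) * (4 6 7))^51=(0 11)(1 14)(12 17)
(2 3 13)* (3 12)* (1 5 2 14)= (1 5 2 12 3 13 14)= [0, 5, 12, 13, 4, 2, 6, 7, 8, 9, 10, 11, 3, 14, 1]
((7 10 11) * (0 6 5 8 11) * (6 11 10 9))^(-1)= ((0 11 7 9 6 5 8 10))^(-1)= (0 10 8 5 6 9 7 11)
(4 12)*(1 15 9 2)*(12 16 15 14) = (1 14 12 4 16 15 9 2) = [0, 14, 1, 3, 16, 5, 6, 7, 8, 2, 10, 11, 4, 13, 12, 9, 15]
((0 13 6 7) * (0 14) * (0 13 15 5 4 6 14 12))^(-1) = (0 12 7 6 4 5 15)(13 14)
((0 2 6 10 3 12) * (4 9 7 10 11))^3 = ((0 2 6 11 4 9 7 10 3 12))^3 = (0 11 7 12 6 9 3 2 4 10)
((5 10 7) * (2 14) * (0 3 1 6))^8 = (14)(5 7 10) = ((0 3 1 6)(2 14)(5 10 7))^8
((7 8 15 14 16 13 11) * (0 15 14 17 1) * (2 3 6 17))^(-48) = (0 15 2 3 6 17 1)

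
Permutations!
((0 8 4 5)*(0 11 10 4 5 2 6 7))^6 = ((0 8 5 11 10 4 2 6 7))^6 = (0 2 11)(4 5 7)(6 10 8)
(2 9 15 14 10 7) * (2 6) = [0, 1, 9, 3, 4, 5, 2, 6, 8, 15, 7, 11, 12, 13, 10, 14] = (2 9 15 14 10 7 6)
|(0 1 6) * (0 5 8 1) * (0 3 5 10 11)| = |(0 3 5 8 1 6 10 11)| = 8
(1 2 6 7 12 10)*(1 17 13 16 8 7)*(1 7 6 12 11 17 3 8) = (1 2 12 10 3 8 6 7 11 17 13 16) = [0, 2, 12, 8, 4, 5, 7, 11, 6, 9, 3, 17, 10, 16, 14, 15, 1, 13]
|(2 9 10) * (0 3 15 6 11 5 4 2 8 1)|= 12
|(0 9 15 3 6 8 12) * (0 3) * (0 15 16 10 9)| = |(3 6 8 12)(9 16 10)| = 12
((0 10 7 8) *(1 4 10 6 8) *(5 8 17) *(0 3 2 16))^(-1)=(0 16 2 3 8 5 17 6)(1 7 10 4)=((0 6 17 5 8 3 2 16)(1 4 10 7))^(-1)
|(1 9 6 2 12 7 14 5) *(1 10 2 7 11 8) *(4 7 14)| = 10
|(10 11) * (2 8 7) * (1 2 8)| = |(1 2)(7 8)(10 11)| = 2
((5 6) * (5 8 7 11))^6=((5 6 8 7 11))^6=(5 6 8 7 11)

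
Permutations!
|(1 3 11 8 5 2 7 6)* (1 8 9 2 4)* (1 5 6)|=|(1 3 11 9 2 7)(4 5)(6 8)|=6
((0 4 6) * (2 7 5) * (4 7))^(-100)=((0 7 5 2 4 6))^(-100)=(0 5 4)(2 6 7)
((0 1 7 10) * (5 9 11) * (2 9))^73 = (0 1 7 10)(2 9 11 5)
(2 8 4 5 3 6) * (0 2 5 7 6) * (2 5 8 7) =(0 5 3)(2 7 6 8 4) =[5, 1, 7, 0, 2, 3, 8, 6, 4]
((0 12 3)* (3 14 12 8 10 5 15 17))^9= ((0 8 10 5 15 17 3)(12 14))^9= (0 10 15 3 8 5 17)(12 14)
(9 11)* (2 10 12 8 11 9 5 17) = (2 10 12 8 11 5 17) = [0, 1, 10, 3, 4, 17, 6, 7, 11, 9, 12, 5, 8, 13, 14, 15, 16, 2]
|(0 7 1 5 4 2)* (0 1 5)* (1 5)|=|(0 7 1)(2 5 4)|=3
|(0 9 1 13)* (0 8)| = 5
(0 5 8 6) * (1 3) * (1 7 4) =(0 5 8 6)(1 3 7 4) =[5, 3, 2, 7, 1, 8, 0, 4, 6]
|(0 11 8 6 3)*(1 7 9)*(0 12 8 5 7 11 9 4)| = 28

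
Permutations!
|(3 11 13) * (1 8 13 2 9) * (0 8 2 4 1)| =|(0 8 13 3 11 4 1 2 9)| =9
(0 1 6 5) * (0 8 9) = [1, 6, 2, 3, 4, 8, 5, 7, 9, 0] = (0 1 6 5 8 9)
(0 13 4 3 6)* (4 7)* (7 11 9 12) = (0 13 11 9 12 7 4 3 6) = [13, 1, 2, 6, 3, 5, 0, 4, 8, 12, 10, 9, 7, 11]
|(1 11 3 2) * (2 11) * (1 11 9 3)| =|(1 2 11)(3 9)| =6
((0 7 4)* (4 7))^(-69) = ((7)(0 4))^(-69) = (7)(0 4)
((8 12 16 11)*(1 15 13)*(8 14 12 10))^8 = (16)(1 13 15)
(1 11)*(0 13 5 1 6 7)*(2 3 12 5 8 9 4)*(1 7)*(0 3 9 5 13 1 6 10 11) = (0 1)(2 9 4)(3 12 13 8 5 7)(10 11) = [1, 0, 9, 12, 2, 7, 6, 3, 5, 4, 11, 10, 13, 8]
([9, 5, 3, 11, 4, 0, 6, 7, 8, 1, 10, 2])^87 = [5, 9, 2, 3, 4, 1, 6, 7, 8, 0, 10, 11]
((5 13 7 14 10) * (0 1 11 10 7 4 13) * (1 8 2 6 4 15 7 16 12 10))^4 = ((0 8 2 6 4 13 15 7 14 16 12 10 5)(1 11))^4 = (0 4 14 5 6 7 10 2 15 12 8 13 16)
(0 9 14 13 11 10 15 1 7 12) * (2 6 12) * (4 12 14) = (0 9 4 12)(1 7 2 6 14 13 11 10 15) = [9, 7, 6, 3, 12, 5, 14, 2, 8, 4, 15, 10, 0, 11, 13, 1]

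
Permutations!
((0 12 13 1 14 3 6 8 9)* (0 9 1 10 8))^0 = ((0 12 13 10 8 1 14 3 6))^0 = (14)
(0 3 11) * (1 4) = [3, 4, 2, 11, 1, 5, 6, 7, 8, 9, 10, 0] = (0 3 11)(1 4)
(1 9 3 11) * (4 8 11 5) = (1 9 3 5 4 8 11) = [0, 9, 2, 5, 8, 4, 6, 7, 11, 3, 10, 1]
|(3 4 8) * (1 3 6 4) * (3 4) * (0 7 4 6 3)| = 7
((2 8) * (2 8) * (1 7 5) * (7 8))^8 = (8)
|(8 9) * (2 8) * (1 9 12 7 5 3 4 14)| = 10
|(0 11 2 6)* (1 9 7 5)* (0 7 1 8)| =|(0 11 2 6 7 5 8)(1 9)| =14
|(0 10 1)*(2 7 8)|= 3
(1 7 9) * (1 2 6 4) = (1 7 9 2 6 4) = [0, 7, 6, 3, 1, 5, 4, 9, 8, 2]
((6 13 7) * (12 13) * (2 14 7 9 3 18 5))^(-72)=((2 14 7 6 12 13 9 3 18 5))^(-72)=(2 18 9 12 7)(3 13 6 14 5)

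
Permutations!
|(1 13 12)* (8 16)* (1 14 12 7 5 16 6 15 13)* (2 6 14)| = |(2 6 15 13 7 5 16 8 14 12)| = 10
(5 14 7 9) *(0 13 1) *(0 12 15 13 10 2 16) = (0 10 2 16)(1 12 15 13)(5 14 7 9) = [10, 12, 16, 3, 4, 14, 6, 9, 8, 5, 2, 11, 15, 1, 7, 13, 0]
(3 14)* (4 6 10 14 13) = (3 13 4 6 10 14) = [0, 1, 2, 13, 6, 5, 10, 7, 8, 9, 14, 11, 12, 4, 3]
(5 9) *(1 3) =[0, 3, 2, 1, 4, 9, 6, 7, 8, 5] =(1 3)(5 9)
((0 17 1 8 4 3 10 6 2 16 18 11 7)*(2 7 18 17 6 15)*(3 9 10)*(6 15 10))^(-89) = (0 7 6 9 4 8 1 17 16 2 15)(11 18)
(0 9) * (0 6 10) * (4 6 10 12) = [9, 1, 2, 3, 6, 5, 12, 7, 8, 10, 0, 11, 4] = (0 9 10)(4 6 12)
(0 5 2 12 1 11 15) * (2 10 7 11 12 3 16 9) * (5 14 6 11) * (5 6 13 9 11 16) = (0 14 13 9 2 3 5 10 7 6 16 11 15)(1 12) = [14, 12, 3, 5, 4, 10, 16, 6, 8, 2, 7, 15, 1, 9, 13, 0, 11]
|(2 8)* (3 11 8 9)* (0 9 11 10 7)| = 15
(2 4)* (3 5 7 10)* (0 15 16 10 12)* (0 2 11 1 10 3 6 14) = [15, 10, 4, 5, 11, 7, 14, 12, 8, 9, 6, 1, 2, 13, 0, 16, 3] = (0 15 16 3 5 7 12 2 4 11 1 10 6 14)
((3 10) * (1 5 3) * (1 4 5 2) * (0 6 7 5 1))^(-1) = ((0 6 7 5 3 10 4 1 2))^(-1) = (0 2 1 4 10 3 5 7 6)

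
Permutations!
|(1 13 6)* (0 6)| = |(0 6 1 13)| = 4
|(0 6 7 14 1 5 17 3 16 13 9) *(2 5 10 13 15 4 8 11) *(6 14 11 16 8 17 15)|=|(0 14 1 10 13 9)(2 5 15 4 17 3 8 16 6 7 11)|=66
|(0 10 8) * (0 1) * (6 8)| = 5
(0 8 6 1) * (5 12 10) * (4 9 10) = (0 8 6 1)(4 9 10 5 12) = [8, 0, 2, 3, 9, 12, 1, 7, 6, 10, 5, 11, 4]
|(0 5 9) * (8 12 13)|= |(0 5 9)(8 12 13)|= 3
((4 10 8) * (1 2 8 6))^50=(1 8 10)(2 4 6)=((1 2 8 4 10 6))^50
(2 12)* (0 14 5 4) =[14, 1, 12, 3, 0, 4, 6, 7, 8, 9, 10, 11, 2, 13, 5] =(0 14 5 4)(2 12)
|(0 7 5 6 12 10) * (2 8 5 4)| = 9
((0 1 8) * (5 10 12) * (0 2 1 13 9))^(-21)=(13)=((0 13 9)(1 8 2)(5 10 12))^(-21)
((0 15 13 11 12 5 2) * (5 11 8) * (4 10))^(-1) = ((0 15 13 8 5 2)(4 10)(11 12))^(-1) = (0 2 5 8 13 15)(4 10)(11 12)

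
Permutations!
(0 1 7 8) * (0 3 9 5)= (0 1 7 8 3 9 5)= [1, 7, 2, 9, 4, 0, 6, 8, 3, 5]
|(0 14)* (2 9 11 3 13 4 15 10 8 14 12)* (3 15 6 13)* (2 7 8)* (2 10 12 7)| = 60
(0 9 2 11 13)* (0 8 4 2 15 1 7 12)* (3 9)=(0 3 9 15 1 7 12)(2 11 13 8 4)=[3, 7, 11, 9, 2, 5, 6, 12, 4, 15, 10, 13, 0, 8, 14, 1]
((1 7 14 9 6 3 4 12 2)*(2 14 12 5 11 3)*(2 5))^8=(1 3 6 12 2 11 9 7 4 5 14)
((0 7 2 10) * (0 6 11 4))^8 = ((0 7 2 10 6 11 4))^8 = (0 7 2 10 6 11 4)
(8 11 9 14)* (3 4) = [0, 1, 2, 4, 3, 5, 6, 7, 11, 14, 10, 9, 12, 13, 8] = (3 4)(8 11 9 14)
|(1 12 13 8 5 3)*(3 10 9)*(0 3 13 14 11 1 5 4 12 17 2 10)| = |(0 3 5)(1 17 2 10 9 13 8 4 12 14 11)| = 33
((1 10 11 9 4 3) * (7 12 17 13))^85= (1 10 11 9 4 3)(7 12 17 13)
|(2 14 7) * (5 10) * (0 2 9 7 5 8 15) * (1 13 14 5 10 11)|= 10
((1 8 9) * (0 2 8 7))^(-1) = ((0 2 8 9 1 7))^(-1) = (0 7 1 9 8 2)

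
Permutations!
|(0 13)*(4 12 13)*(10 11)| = 4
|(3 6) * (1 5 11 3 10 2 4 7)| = |(1 5 11 3 6 10 2 4 7)| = 9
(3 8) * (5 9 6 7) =(3 8)(5 9 6 7) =[0, 1, 2, 8, 4, 9, 7, 5, 3, 6]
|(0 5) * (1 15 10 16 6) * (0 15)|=|(0 5 15 10 16 6 1)|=7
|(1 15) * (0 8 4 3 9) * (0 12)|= 6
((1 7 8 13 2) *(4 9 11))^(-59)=(1 7 8 13 2)(4 9 11)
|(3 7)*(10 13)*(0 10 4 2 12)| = 6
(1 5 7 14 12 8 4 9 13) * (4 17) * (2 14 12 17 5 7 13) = [0, 7, 14, 3, 9, 13, 6, 12, 5, 2, 10, 11, 8, 1, 17, 15, 16, 4] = (1 7 12 8 5 13)(2 14 17 4 9)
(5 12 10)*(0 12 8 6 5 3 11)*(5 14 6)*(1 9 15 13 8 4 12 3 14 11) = (0 3 1 9 15 13 8 5 4 12 10 14 6 11) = [3, 9, 2, 1, 12, 4, 11, 7, 5, 15, 14, 0, 10, 8, 6, 13]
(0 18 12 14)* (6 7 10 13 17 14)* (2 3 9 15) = (0 18 12 6 7 10 13 17 14)(2 3 9 15) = [18, 1, 3, 9, 4, 5, 7, 10, 8, 15, 13, 11, 6, 17, 0, 2, 16, 14, 12]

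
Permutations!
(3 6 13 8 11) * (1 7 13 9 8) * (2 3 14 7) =(1 2 3 6 9 8 11 14 7 13) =[0, 2, 3, 6, 4, 5, 9, 13, 11, 8, 10, 14, 12, 1, 7]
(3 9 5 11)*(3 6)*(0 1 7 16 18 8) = (0 1 7 16 18 8)(3 9 5 11 6) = [1, 7, 2, 9, 4, 11, 3, 16, 0, 5, 10, 6, 12, 13, 14, 15, 18, 17, 8]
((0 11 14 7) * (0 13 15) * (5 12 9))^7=((0 11 14 7 13 15)(5 12 9))^7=(0 11 14 7 13 15)(5 12 9)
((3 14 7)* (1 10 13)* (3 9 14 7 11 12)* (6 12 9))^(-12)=((1 10 13)(3 7 6 12)(9 14 11))^(-12)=(14)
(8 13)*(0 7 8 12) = (0 7 8 13 12) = [7, 1, 2, 3, 4, 5, 6, 8, 13, 9, 10, 11, 0, 12]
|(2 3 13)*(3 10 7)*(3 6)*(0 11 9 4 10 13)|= |(0 11 9 4 10 7 6 3)(2 13)|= 8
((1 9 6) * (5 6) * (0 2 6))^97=(0 2 6 1 9 5)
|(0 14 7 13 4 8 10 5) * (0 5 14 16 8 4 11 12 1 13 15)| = 28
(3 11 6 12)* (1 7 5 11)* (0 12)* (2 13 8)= [12, 7, 13, 1, 4, 11, 0, 5, 2, 9, 10, 6, 3, 8]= (0 12 3 1 7 5 11 6)(2 13 8)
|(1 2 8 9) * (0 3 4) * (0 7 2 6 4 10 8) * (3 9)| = |(0 9 1 6 4 7 2)(3 10 8)| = 21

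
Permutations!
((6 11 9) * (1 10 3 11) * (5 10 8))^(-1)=((1 8 5 10 3 11 9 6))^(-1)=(1 6 9 11 3 10 5 8)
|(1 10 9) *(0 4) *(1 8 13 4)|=7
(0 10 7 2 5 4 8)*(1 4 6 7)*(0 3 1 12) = (0 10 12)(1 4 8 3)(2 5 6 7) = [10, 4, 5, 1, 8, 6, 7, 2, 3, 9, 12, 11, 0]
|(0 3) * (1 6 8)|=6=|(0 3)(1 6 8)|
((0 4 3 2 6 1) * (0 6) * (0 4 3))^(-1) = (0 4 2 3)(1 6)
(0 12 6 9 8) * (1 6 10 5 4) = (0 12 10 5 4 1 6 9 8) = [12, 6, 2, 3, 1, 4, 9, 7, 0, 8, 5, 11, 10]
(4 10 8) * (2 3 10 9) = (2 3 10 8 4 9) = [0, 1, 3, 10, 9, 5, 6, 7, 4, 2, 8]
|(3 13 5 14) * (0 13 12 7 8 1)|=9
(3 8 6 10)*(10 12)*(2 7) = (2 7)(3 8 6 12 10) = [0, 1, 7, 8, 4, 5, 12, 2, 6, 9, 3, 11, 10]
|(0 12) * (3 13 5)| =|(0 12)(3 13 5)| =6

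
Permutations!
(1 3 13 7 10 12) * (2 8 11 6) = (1 3 13 7 10 12)(2 8 11 6) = [0, 3, 8, 13, 4, 5, 2, 10, 11, 9, 12, 6, 1, 7]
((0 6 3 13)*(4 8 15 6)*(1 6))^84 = (0 1)(3 8)(4 6)(13 15)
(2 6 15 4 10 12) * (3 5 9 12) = [0, 1, 6, 5, 10, 9, 15, 7, 8, 12, 3, 11, 2, 13, 14, 4] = (2 6 15 4 10 3 5 9 12)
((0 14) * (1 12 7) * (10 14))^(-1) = ((0 10 14)(1 12 7))^(-1) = (0 14 10)(1 7 12)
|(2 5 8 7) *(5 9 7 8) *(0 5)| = 6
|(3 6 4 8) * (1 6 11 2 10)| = |(1 6 4 8 3 11 2 10)| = 8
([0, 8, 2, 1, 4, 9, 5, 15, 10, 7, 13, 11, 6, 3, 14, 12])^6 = (15)(1 8 10 13 3)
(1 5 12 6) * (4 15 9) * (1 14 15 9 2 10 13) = (1 5 12 6 14 15 2 10 13)(4 9) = [0, 5, 10, 3, 9, 12, 14, 7, 8, 4, 13, 11, 6, 1, 15, 2]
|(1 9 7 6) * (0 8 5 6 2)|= 8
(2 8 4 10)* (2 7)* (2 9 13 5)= (2 8 4 10 7 9 13 5)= [0, 1, 8, 3, 10, 2, 6, 9, 4, 13, 7, 11, 12, 5]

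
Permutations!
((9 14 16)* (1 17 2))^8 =((1 17 2)(9 14 16))^8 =(1 2 17)(9 16 14)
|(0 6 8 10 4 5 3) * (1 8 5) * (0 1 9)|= 9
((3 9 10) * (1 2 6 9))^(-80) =((1 2 6 9 10 3))^(-80) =(1 10 6)(2 3 9)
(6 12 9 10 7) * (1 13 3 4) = (1 13 3 4)(6 12 9 10 7) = [0, 13, 2, 4, 1, 5, 12, 6, 8, 10, 7, 11, 9, 3]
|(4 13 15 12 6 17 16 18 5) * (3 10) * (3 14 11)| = |(3 10 14 11)(4 13 15 12 6 17 16 18 5)| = 36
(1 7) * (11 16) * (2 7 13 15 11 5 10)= (1 13 15 11 16 5 10 2 7)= [0, 13, 7, 3, 4, 10, 6, 1, 8, 9, 2, 16, 12, 15, 14, 11, 5]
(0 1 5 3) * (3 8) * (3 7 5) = [1, 3, 2, 0, 4, 8, 6, 5, 7] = (0 1 3)(5 8 7)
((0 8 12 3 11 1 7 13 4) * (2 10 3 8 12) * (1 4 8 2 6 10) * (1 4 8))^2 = ((0 12 2 4)(1 7 13)(3 11 8 6 10))^2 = (0 2)(1 13 7)(3 8 10 11 6)(4 12)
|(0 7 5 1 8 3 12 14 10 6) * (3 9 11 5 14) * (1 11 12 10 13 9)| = 18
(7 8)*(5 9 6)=(5 9 6)(7 8)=[0, 1, 2, 3, 4, 9, 5, 8, 7, 6]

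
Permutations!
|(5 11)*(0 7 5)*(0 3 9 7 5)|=6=|(0 5 11 3 9 7)|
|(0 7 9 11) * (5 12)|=4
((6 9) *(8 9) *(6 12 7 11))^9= ((6 8 9 12 7 11))^9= (6 12)(7 8)(9 11)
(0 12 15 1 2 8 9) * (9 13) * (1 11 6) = (0 12 15 11 6 1 2 8 13 9) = [12, 2, 8, 3, 4, 5, 1, 7, 13, 0, 10, 6, 15, 9, 14, 11]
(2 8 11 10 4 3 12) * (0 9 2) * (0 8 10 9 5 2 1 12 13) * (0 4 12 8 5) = (1 8 11 9)(2 10 12 5)(3 13 4) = [0, 8, 10, 13, 3, 2, 6, 7, 11, 1, 12, 9, 5, 4]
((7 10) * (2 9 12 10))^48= (2 10 9 7 12)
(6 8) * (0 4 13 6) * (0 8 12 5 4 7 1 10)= [7, 10, 2, 3, 13, 4, 12, 1, 8, 9, 0, 11, 5, 6]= (0 7 1 10)(4 13 6 12 5)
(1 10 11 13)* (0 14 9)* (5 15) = (0 14 9)(1 10 11 13)(5 15) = [14, 10, 2, 3, 4, 15, 6, 7, 8, 0, 11, 13, 12, 1, 9, 5]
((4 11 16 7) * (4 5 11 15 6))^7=((4 15 6)(5 11 16 7))^7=(4 15 6)(5 7 16 11)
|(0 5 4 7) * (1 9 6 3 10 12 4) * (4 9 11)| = |(0 5 1 11 4 7)(3 10 12 9 6)| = 30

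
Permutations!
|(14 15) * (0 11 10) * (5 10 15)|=6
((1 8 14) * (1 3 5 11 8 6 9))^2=(1 9 6)(3 11 14 5 8)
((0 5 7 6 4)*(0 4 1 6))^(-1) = (0 7 5)(1 6)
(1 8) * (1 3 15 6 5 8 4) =(1 4)(3 15 6 5 8) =[0, 4, 2, 15, 1, 8, 5, 7, 3, 9, 10, 11, 12, 13, 14, 6]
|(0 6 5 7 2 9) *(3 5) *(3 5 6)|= |(0 3 6 5 7 2 9)|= 7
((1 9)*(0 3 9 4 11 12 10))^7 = (0 10 12 11 4 1 9 3)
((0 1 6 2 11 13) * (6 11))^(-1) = ((0 1 11 13)(2 6))^(-1) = (0 13 11 1)(2 6)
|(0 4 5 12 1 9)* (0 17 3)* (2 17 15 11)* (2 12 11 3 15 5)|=|(0 4 2 17 15 3)(1 9 5 11 12)|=30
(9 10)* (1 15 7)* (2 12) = (1 15 7)(2 12)(9 10) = [0, 15, 12, 3, 4, 5, 6, 1, 8, 10, 9, 11, 2, 13, 14, 7]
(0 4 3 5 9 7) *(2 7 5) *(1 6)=(0 4 3 2 7)(1 6)(5 9)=[4, 6, 7, 2, 3, 9, 1, 0, 8, 5]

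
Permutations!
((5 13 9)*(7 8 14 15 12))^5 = (15)(5 9 13)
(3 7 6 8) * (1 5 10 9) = (1 5 10 9)(3 7 6 8) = [0, 5, 2, 7, 4, 10, 8, 6, 3, 1, 9]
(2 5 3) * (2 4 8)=(2 5 3 4 8)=[0, 1, 5, 4, 8, 3, 6, 7, 2]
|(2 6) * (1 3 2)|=4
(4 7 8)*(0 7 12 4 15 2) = (0 7 8 15 2)(4 12) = [7, 1, 0, 3, 12, 5, 6, 8, 15, 9, 10, 11, 4, 13, 14, 2]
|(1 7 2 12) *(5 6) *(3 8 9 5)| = |(1 7 2 12)(3 8 9 5 6)| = 20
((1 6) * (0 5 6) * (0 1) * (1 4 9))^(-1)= ((0 5 6)(1 4 9))^(-1)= (0 6 5)(1 9 4)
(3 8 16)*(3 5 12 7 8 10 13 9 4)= (3 10 13 9 4)(5 12 7 8 16)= [0, 1, 2, 10, 3, 12, 6, 8, 16, 4, 13, 11, 7, 9, 14, 15, 5]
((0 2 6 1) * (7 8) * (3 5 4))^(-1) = (0 1 6 2)(3 4 5)(7 8)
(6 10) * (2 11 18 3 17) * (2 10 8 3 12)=(2 11 18 12)(3 17 10 6 8)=[0, 1, 11, 17, 4, 5, 8, 7, 3, 9, 6, 18, 2, 13, 14, 15, 16, 10, 12]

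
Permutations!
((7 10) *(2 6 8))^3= (7 10)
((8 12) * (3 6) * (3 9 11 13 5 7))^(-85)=((3 6 9 11 13 5 7)(8 12))^(-85)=(3 7 5 13 11 9 6)(8 12)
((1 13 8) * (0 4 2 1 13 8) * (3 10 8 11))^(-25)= (0 2 11 10 13 4 1 3 8)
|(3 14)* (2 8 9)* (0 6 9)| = 10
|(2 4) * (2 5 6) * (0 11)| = |(0 11)(2 4 5 6)| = 4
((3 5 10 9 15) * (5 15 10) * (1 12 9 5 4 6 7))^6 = ((1 12 9 10 5 4 6 7)(3 15))^6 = (15)(1 6 5 9)(4 10 12 7)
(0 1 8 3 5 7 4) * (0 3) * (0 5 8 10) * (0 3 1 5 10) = (0 5 7 4 1)(3 8 10) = [5, 0, 2, 8, 1, 7, 6, 4, 10, 9, 3]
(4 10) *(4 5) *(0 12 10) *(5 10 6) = [12, 1, 2, 3, 0, 4, 5, 7, 8, 9, 10, 11, 6] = (0 12 6 5 4)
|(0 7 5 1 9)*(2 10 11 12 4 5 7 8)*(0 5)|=21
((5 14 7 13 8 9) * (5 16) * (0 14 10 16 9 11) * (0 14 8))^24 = (16)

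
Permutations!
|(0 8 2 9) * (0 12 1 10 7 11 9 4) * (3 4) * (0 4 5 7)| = 11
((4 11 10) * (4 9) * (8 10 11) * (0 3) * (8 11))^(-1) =((0 3)(4 11 8 10 9))^(-1) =(0 3)(4 9 10 8 11)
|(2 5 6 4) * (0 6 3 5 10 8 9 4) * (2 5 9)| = |(0 6)(2 10 8)(3 9 4 5)| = 12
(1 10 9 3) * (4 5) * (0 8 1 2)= (0 8 1 10 9 3 2)(4 5)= [8, 10, 0, 2, 5, 4, 6, 7, 1, 3, 9]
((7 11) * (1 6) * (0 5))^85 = (0 5)(1 6)(7 11)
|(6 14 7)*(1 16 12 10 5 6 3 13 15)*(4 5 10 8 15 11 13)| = |(1 16 12 8 15)(3 4 5 6 14 7)(11 13)| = 30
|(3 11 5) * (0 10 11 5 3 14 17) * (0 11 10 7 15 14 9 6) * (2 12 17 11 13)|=36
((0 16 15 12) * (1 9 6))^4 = ((0 16 15 12)(1 9 6))^4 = (16)(1 9 6)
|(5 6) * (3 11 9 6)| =|(3 11 9 6 5)| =5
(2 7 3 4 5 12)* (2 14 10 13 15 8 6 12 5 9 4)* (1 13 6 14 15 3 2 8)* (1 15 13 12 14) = (15)(1 12 13 3 8)(2 7)(4 9)(6 14 10) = [0, 12, 7, 8, 9, 5, 14, 2, 1, 4, 6, 11, 13, 3, 10, 15]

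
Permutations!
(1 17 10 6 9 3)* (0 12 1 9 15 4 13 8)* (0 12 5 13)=(0 5 13 8 12 1 17 10 6 15 4)(3 9)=[5, 17, 2, 9, 0, 13, 15, 7, 12, 3, 6, 11, 1, 8, 14, 4, 16, 10]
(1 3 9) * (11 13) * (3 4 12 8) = (1 4 12 8 3 9)(11 13) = [0, 4, 2, 9, 12, 5, 6, 7, 3, 1, 10, 13, 8, 11]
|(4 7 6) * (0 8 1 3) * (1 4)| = |(0 8 4 7 6 1 3)| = 7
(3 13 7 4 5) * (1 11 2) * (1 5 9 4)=(1 11 2 5 3 13 7)(4 9)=[0, 11, 5, 13, 9, 3, 6, 1, 8, 4, 10, 2, 12, 7]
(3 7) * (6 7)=[0, 1, 2, 6, 4, 5, 7, 3]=(3 6 7)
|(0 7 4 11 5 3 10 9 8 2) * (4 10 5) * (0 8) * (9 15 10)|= 6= |(0 7 9)(2 8)(3 5)(4 11)(10 15)|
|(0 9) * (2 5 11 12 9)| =6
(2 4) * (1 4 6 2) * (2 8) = [0, 4, 6, 3, 1, 5, 8, 7, 2] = (1 4)(2 6 8)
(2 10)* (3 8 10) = (2 3 8 10) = [0, 1, 3, 8, 4, 5, 6, 7, 10, 9, 2]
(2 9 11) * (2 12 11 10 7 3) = (2 9 10 7 3)(11 12) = [0, 1, 9, 2, 4, 5, 6, 3, 8, 10, 7, 12, 11]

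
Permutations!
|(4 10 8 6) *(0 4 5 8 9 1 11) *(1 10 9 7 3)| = 24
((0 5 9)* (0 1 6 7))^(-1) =((0 5 9 1 6 7))^(-1) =(0 7 6 1 9 5)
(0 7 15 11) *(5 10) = [7, 1, 2, 3, 4, 10, 6, 15, 8, 9, 5, 0, 12, 13, 14, 11] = (0 7 15 11)(5 10)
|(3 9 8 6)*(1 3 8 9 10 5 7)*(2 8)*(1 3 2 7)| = 8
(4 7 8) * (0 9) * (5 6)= [9, 1, 2, 3, 7, 6, 5, 8, 4, 0]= (0 9)(4 7 8)(5 6)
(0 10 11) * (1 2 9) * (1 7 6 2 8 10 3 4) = (0 3 4 1 8 10 11)(2 9 7 6) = [3, 8, 9, 4, 1, 5, 2, 6, 10, 7, 11, 0]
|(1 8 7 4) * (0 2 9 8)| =7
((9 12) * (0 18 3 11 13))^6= ((0 18 3 11 13)(9 12))^6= (0 18 3 11 13)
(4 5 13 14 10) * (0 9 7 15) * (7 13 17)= (0 9 13 14 10 4 5 17 7 15)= [9, 1, 2, 3, 5, 17, 6, 15, 8, 13, 4, 11, 12, 14, 10, 0, 16, 7]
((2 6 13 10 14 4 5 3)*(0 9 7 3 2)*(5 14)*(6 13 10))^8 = ((0 9 7 3)(2 13 6 10 5)(4 14))^8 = (14)(2 10 13 5 6)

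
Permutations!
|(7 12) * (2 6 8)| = |(2 6 8)(7 12)| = 6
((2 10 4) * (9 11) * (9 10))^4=((2 9 11 10 4))^4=(2 4 10 11 9)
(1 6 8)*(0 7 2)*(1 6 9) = (0 7 2)(1 9)(6 8) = [7, 9, 0, 3, 4, 5, 8, 2, 6, 1]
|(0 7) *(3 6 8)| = 6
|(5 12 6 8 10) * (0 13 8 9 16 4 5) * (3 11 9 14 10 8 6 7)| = |(0 13 6 14 10)(3 11 9 16 4 5 12 7)| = 40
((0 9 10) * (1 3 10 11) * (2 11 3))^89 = (0 9 3 10)(1 11 2)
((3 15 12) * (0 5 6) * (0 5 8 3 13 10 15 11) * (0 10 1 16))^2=((0 8 3 11 10 15 12 13 1 16)(5 6))^2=(0 3 10 12 1)(8 11 15 13 16)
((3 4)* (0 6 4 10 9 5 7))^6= ((0 6 4 3 10 9 5 7))^6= (0 5 10 4)(3 6 7 9)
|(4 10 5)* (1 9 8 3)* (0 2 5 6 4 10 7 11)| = |(0 2 5 10 6 4 7 11)(1 9 8 3)| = 8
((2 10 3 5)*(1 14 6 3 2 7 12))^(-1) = ((1 14 6 3 5 7 12)(2 10))^(-1) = (1 12 7 5 3 6 14)(2 10)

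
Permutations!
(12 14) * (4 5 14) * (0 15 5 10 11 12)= [15, 1, 2, 3, 10, 14, 6, 7, 8, 9, 11, 12, 4, 13, 0, 5]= (0 15 5 14)(4 10 11 12)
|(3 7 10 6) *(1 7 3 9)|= 5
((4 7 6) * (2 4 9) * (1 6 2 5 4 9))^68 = (2 4 9 7 5)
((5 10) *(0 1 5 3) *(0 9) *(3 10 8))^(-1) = (10)(0 9 3 8 5 1)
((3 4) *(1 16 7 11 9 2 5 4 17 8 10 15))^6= ((1 16 7 11 9 2 5 4 3 17 8 10 15))^6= (1 5 15 2 10 9 8 11 17 7 3 16 4)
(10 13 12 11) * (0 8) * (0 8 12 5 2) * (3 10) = (0 12 11 3 10 13 5 2) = [12, 1, 0, 10, 4, 2, 6, 7, 8, 9, 13, 3, 11, 5]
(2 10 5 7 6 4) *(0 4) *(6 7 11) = (0 4 2 10 5 11 6) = [4, 1, 10, 3, 2, 11, 0, 7, 8, 9, 5, 6]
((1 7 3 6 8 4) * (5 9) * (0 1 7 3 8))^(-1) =((0 1 3 6)(4 7 8)(5 9))^(-1) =(0 6 3 1)(4 8 7)(5 9)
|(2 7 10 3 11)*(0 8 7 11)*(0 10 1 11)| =6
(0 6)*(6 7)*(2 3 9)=(0 7 6)(2 3 9)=[7, 1, 3, 9, 4, 5, 0, 6, 8, 2]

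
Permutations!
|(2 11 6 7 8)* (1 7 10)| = 7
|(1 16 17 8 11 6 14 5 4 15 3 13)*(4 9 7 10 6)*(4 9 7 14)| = 15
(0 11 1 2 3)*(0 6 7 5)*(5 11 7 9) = [7, 2, 3, 6, 4, 0, 9, 11, 8, 5, 10, 1] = (0 7 11 1 2 3 6 9 5)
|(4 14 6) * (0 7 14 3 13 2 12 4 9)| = 5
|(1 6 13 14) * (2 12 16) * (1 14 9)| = |(1 6 13 9)(2 12 16)| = 12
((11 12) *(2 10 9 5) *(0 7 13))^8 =(0 13 7)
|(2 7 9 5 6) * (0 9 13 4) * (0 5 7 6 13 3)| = 12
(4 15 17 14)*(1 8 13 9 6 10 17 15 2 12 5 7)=(1 8 13 9 6 10 17 14 4 2 12 5 7)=[0, 8, 12, 3, 2, 7, 10, 1, 13, 6, 17, 11, 5, 9, 4, 15, 16, 14]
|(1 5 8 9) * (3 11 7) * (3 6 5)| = 8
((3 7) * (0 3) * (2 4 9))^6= (9)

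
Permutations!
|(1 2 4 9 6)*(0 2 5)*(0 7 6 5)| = 8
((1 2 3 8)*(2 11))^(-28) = ((1 11 2 3 8))^(-28) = (1 2 8 11 3)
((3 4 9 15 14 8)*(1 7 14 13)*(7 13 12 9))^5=(1 13)(9 12 15)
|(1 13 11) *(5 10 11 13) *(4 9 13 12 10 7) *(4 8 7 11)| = 30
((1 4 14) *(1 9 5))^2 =(1 14 5 4 9)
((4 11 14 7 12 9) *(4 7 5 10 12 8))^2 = (4 14 10 9 8 11 5 12 7)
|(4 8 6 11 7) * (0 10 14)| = 15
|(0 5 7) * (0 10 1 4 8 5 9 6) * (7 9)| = 9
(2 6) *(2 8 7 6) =(6 8 7) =[0, 1, 2, 3, 4, 5, 8, 6, 7]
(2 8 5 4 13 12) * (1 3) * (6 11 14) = (1 3)(2 8 5 4 13 12)(6 11 14) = [0, 3, 8, 1, 13, 4, 11, 7, 5, 9, 10, 14, 2, 12, 6]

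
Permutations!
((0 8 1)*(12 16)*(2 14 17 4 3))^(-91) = ((0 8 1)(2 14 17 4 3)(12 16))^(-91) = (0 1 8)(2 3 4 17 14)(12 16)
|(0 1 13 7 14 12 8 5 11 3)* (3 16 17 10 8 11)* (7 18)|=|(0 1 13 18 7 14 12 11 16 17 10 8 5 3)|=14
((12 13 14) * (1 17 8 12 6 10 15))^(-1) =((1 17 8 12 13 14 6 10 15))^(-1) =(1 15 10 6 14 13 12 8 17)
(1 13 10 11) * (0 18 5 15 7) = (0 18 5 15 7)(1 13 10 11) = [18, 13, 2, 3, 4, 15, 6, 0, 8, 9, 11, 1, 12, 10, 14, 7, 16, 17, 5]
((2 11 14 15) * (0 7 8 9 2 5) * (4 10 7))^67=(0 4 10 7 8 9 2 11 14 15 5)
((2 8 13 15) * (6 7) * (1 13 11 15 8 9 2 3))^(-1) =(1 3 15 11 8 13)(2 9)(6 7)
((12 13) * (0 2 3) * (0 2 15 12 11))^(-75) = (15)(2 3)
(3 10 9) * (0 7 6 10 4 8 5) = [7, 1, 2, 4, 8, 0, 10, 6, 5, 3, 9] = (0 7 6 10 9 3 4 8 5)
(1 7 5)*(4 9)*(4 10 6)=(1 7 5)(4 9 10 6)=[0, 7, 2, 3, 9, 1, 4, 5, 8, 10, 6]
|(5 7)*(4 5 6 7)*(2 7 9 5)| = 6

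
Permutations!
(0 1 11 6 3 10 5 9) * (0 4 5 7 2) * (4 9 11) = (0 1 4 5 11 6 3 10 7 2) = [1, 4, 0, 10, 5, 11, 3, 2, 8, 9, 7, 6]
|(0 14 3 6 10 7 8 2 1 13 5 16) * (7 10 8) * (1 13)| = 9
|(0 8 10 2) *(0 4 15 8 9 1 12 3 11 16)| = |(0 9 1 12 3 11 16)(2 4 15 8 10)| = 35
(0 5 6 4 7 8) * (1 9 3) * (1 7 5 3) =(0 3 7 8)(1 9)(4 5 6) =[3, 9, 2, 7, 5, 6, 4, 8, 0, 1]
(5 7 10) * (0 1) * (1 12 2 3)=[12, 0, 3, 1, 4, 7, 6, 10, 8, 9, 5, 11, 2]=(0 12 2 3 1)(5 7 10)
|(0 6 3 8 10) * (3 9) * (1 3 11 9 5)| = 14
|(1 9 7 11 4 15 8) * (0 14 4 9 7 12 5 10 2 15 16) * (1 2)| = |(0 14 4 16)(1 7 11 9 12 5 10)(2 15 8)| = 84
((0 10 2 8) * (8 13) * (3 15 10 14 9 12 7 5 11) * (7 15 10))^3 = ((0 14 9 12 15 7 5 11 3 10 2 13 8))^3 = (0 12 5 10 8 9 7 3 13 14 15 11 2)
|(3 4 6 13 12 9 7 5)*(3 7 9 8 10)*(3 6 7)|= 20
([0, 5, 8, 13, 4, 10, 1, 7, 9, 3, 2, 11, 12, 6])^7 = [0, 13, 5, 8, 4, 6, 3, 7, 10, 2, 1, 11, 12, 9]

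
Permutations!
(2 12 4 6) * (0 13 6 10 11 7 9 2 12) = (0 13 6 12 4 10 11 7 9 2) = [13, 1, 0, 3, 10, 5, 12, 9, 8, 2, 11, 7, 4, 6]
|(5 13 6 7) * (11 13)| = |(5 11 13 6 7)| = 5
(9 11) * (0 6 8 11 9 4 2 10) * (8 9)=(0 6 9 8 11 4 2 10)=[6, 1, 10, 3, 2, 5, 9, 7, 11, 8, 0, 4]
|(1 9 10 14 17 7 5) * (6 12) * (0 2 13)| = |(0 2 13)(1 9 10 14 17 7 5)(6 12)| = 42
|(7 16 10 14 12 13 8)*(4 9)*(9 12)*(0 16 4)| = 5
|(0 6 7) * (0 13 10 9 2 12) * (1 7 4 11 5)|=|(0 6 4 11 5 1 7 13 10 9 2 12)|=12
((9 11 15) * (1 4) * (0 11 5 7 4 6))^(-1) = (0 6 1 4 7 5 9 15 11)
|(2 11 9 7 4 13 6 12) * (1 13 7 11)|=10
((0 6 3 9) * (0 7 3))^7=((0 6)(3 9 7))^7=(0 6)(3 9 7)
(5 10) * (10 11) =(5 11 10) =[0, 1, 2, 3, 4, 11, 6, 7, 8, 9, 5, 10]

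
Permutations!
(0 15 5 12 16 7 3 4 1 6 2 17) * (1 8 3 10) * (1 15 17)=(0 17)(1 6 2)(3 4 8)(5 12 16 7 10 15)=[17, 6, 1, 4, 8, 12, 2, 10, 3, 9, 15, 11, 16, 13, 14, 5, 7, 0]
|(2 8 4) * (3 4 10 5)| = |(2 8 10 5 3 4)| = 6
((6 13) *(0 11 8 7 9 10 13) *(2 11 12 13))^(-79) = (0 12 13 6)(2 10 9 7 8 11)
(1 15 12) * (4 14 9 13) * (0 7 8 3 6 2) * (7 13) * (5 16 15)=(0 13 4 14 9 7 8 3 6 2)(1 5 16 15 12)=[13, 5, 0, 6, 14, 16, 2, 8, 3, 7, 10, 11, 1, 4, 9, 12, 15]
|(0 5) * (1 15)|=|(0 5)(1 15)|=2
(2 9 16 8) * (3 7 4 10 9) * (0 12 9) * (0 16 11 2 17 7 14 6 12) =(2 3 14 6 12 9 11)(4 10 16 8 17 7) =[0, 1, 3, 14, 10, 5, 12, 4, 17, 11, 16, 2, 9, 13, 6, 15, 8, 7]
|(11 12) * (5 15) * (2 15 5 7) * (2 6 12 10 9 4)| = 9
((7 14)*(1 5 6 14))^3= ((1 5 6 14 7))^3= (1 14 5 7 6)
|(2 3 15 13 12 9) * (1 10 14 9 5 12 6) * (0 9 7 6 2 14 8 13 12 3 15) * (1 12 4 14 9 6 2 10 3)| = |(0 6 12 5 1 3)(2 15 4 14 7)(8 13 10)| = 30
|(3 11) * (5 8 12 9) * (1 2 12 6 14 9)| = |(1 2 12)(3 11)(5 8 6 14 9)| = 30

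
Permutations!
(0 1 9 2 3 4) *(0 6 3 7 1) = (1 9 2 7)(3 4 6) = [0, 9, 7, 4, 6, 5, 3, 1, 8, 2]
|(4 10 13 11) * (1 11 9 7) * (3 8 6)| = |(1 11 4 10 13 9 7)(3 8 6)| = 21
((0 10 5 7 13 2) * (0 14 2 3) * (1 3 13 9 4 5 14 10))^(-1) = ((0 1 3)(2 10 14)(4 5 7 9))^(-1) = (0 3 1)(2 14 10)(4 9 7 5)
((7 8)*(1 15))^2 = ((1 15)(7 8))^2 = (15)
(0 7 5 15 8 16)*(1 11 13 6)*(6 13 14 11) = (0 7 5 15 8 16)(1 6)(11 14) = [7, 6, 2, 3, 4, 15, 1, 5, 16, 9, 10, 14, 12, 13, 11, 8, 0]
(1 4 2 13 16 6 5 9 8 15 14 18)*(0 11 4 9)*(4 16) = (0 11 16 6 5)(1 9 8 15 14 18)(2 13 4) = [11, 9, 13, 3, 2, 0, 5, 7, 15, 8, 10, 16, 12, 4, 18, 14, 6, 17, 1]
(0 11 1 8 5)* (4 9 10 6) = (0 11 1 8 5)(4 9 10 6) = [11, 8, 2, 3, 9, 0, 4, 7, 5, 10, 6, 1]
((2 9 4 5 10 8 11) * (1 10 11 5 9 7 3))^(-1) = (1 3 7 2 11 5 8 10)(4 9)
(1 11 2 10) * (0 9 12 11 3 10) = [9, 3, 0, 10, 4, 5, 6, 7, 8, 12, 1, 2, 11] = (0 9 12 11 2)(1 3 10)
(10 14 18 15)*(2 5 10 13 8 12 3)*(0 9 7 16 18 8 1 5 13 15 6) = (0 9 7 16 18 6)(1 5 10 14 8 12 3 2 13) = [9, 5, 13, 2, 4, 10, 0, 16, 12, 7, 14, 11, 3, 1, 8, 15, 18, 17, 6]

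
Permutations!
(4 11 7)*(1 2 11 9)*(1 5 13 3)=[0, 2, 11, 1, 9, 13, 6, 4, 8, 5, 10, 7, 12, 3]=(1 2 11 7 4 9 5 13 3)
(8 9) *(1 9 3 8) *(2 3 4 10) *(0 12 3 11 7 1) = (0 12 3 8 4 10 2 11 7 1 9) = [12, 9, 11, 8, 10, 5, 6, 1, 4, 0, 2, 7, 3]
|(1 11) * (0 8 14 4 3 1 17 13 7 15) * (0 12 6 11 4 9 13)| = |(0 8 14 9 13 7 15 12 6 11 17)(1 4 3)| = 33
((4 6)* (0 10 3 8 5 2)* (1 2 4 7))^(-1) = ((0 10 3 8 5 4 6 7 1 2))^(-1) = (0 2 1 7 6 4 5 8 3 10)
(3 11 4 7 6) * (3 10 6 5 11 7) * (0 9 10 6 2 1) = (0 9 10 2 1)(3 7 5 11 4) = [9, 0, 1, 7, 3, 11, 6, 5, 8, 10, 2, 4]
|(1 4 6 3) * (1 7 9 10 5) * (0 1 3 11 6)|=30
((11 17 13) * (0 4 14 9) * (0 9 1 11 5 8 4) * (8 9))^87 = (1 8 13)(4 5 11)(9 17 14)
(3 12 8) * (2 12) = [0, 1, 12, 2, 4, 5, 6, 7, 3, 9, 10, 11, 8] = (2 12 8 3)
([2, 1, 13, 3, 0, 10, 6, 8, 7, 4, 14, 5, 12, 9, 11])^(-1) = [4, 1, 0, 3, 9, 11, 6, 8, 7, 13, 5, 14, 12, 2, 10]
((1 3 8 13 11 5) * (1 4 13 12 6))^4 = (13)(1 6 12 8 3)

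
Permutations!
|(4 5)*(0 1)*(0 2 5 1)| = 4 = |(1 2 5 4)|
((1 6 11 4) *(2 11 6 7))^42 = (1 2 4 7 11)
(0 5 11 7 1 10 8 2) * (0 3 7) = (0 5 11)(1 10 8 2 3 7) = [5, 10, 3, 7, 4, 11, 6, 1, 2, 9, 8, 0]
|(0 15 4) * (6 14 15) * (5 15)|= 6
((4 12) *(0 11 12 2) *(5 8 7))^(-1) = (0 2 4 12 11)(5 7 8)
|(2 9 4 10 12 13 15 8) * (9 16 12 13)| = 9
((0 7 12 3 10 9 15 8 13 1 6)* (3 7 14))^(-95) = ((0 14 3 10 9 15 8 13 1 6)(7 12))^(-95) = (0 15)(1 10)(3 13)(6 9)(7 12)(8 14)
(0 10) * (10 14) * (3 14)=(0 3 14 10)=[3, 1, 2, 14, 4, 5, 6, 7, 8, 9, 0, 11, 12, 13, 10]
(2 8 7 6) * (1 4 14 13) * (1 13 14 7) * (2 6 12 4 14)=(1 14 2 8)(4 7 12)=[0, 14, 8, 3, 7, 5, 6, 12, 1, 9, 10, 11, 4, 13, 2]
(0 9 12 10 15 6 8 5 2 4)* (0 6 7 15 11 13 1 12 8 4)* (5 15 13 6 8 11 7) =[9, 12, 0, 3, 8, 2, 4, 13, 15, 11, 7, 6, 10, 1, 14, 5] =(0 9 11 6 4 8 15 5 2)(1 12 10 7 13)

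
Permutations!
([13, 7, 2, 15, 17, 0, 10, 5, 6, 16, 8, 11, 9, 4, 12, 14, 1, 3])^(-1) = [5, 16, 2, 17, 13, 7, 8, 1, 10, 12, 6, 11, 14, 0, 15, 3, 9, 4]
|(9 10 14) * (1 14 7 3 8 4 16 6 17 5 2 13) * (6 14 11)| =|(1 11 6 17 5 2 13)(3 8 4 16 14 9 10 7)| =56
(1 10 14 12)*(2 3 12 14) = (14)(1 10 2 3 12) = [0, 10, 3, 12, 4, 5, 6, 7, 8, 9, 2, 11, 1, 13, 14]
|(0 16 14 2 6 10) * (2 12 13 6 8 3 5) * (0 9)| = |(0 16 14 12 13 6 10 9)(2 8 3 5)| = 8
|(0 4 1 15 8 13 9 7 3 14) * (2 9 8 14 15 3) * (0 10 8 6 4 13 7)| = 13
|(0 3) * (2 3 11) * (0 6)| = |(0 11 2 3 6)| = 5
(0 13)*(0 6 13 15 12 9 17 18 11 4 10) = (0 15 12 9 17 18 11 4 10)(6 13) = [15, 1, 2, 3, 10, 5, 13, 7, 8, 17, 0, 4, 9, 6, 14, 12, 16, 18, 11]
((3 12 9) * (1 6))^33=(12)(1 6)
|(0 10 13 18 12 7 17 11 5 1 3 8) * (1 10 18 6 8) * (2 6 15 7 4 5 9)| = |(0 18 12 4 5 10 13 15 7 17 11 9 2 6 8)(1 3)| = 30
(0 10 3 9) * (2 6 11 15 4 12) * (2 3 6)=[10, 1, 2, 9, 12, 5, 11, 7, 8, 0, 6, 15, 3, 13, 14, 4]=(0 10 6 11 15 4 12 3 9)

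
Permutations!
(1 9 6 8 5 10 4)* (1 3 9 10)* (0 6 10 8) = (0 6)(1 8 5)(3 9 10 4) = [6, 8, 2, 9, 3, 1, 0, 7, 5, 10, 4]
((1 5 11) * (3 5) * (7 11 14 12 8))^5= ((1 3 5 14 12 8 7 11))^5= (1 8 5 11 12 3 7 14)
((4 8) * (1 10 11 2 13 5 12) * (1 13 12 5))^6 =(13)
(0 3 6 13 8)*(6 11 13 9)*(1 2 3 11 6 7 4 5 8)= (0 11 13 1 2 3 6 9 7 4 5 8)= [11, 2, 3, 6, 5, 8, 9, 4, 0, 7, 10, 13, 12, 1]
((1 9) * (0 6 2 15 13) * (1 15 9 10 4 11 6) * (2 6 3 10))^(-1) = ((0 1 2 9 15 13)(3 10 4 11))^(-1) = (0 13 15 9 2 1)(3 11 4 10)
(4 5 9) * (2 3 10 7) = (2 3 10 7)(4 5 9) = [0, 1, 3, 10, 5, 9, 6, 2, 8, 4, 7]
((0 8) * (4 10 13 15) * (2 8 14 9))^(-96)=(15)(0 8 2 9 14)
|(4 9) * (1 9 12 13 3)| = |(1 9 4 12 13 3)| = 6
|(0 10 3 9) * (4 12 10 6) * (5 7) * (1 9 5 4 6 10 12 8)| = 9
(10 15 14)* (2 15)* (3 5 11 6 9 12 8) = (2 15 14 10)(3 5 11 6 9 12 8) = [0, 1, 15, 5, 4, 11, 9, 7, 3, 12, 2, 6, 8, 13, 10, 14]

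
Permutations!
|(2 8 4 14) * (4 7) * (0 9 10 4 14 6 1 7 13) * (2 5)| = 12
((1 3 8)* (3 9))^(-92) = ((1 9 3 8))^(-92) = (9)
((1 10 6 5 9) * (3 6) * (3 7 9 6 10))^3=(1 7 3 9 10)(5 6)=((1 3 10 7 9)(5 6))^3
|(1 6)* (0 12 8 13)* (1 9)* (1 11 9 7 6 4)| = 4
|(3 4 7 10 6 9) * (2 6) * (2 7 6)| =4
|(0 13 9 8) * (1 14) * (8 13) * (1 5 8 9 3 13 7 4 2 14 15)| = |(0 9 7 4 2 14 5 8)(1 15)(3 13)| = 8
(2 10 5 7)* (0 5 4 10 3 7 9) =[5, 1, 3, 7, 10, 9, 6, 2, 8, 0, 4] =(0 5 9)(2 3 7)(4 10)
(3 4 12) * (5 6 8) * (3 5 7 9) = (3 4 12 5 6 8 7 9) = [0, 1, 2, 4, 12, 6, 8, 9, 7, 3, 10, 11, 5]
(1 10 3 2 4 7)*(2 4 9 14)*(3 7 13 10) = (1 3 4 13 10 7)(2 9 14) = [0, 3, 9, 4, 13, 5, 6, 1, 8, 14, 7, 11, 12, 10, 2]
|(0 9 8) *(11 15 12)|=3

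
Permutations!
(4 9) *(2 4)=(2 4 9)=[0, 1, 4, 3, 9, 5, 6, 7, 8, 2]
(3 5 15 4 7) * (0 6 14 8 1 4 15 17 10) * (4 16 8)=(0 6 14 4 7 3 5 17 10)(1 16 8)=[6, 16, 2, 5, 7, 17, 14, 3, 1, 9, 0, 11, 12, 13, 4, 15, 8, 10]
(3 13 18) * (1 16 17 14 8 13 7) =(1 16 17 14 8 13 18 3 7) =[0, 16, 2, 7, 4, 5, 6, 1, 13, 9, 10, 11, 12, 18, 8, 15, 17, 14, 3]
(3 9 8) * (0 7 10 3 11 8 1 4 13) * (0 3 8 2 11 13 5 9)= (0 7 10 8 13 3)(1 4 5 9)(2 11)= [7, 4, 11, 0, 5, 9, 6, 10, 13, 1, 8, 2, 12, 3]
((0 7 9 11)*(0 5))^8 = ((0 7 9 11 5))^8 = (0 11 7 5 9)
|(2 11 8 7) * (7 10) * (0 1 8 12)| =8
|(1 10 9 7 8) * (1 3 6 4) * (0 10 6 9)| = 12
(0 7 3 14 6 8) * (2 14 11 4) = [7, 1, 14, 11, 2, 5, 8, 3, 0, 9, 10, 4, 12, 13, 6] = (0 7 3 11 4 2 14 6 8)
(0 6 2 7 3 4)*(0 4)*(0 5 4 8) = (0 6 2 7 3 5 4 8) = [6, 1, 7, 5, 8, 4, 2, 3, 0]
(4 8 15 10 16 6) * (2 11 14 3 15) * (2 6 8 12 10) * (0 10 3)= (0 10 16 8 6 4 12 3 15 2 11 14)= [10, 1, 11, 15, 12, 5, 4, 7, 6, 9, 16, 14, 3, 13, 0, 2, 8]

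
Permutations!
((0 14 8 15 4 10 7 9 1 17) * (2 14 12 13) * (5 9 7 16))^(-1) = (0 17 1 9 5 16 10 4 15 8 14 2 13 12)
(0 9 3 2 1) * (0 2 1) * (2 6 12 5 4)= [9, 6, 0, 1, 2, 4, 12, 7, 8, 3, 10, 11, 5]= (0 9 3 1 6 12 5 4 2)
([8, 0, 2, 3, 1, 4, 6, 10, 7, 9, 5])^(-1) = (0 1 4 5 10 7 8)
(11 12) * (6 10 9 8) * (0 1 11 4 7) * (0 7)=(0 1 11 12 4)(6 10 9 8)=[1, 11, 2, 3, 0, 5, 10, 7, 6, 8, 9, 12, 4]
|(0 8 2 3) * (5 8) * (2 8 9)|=|(0 5 9 2 3)|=5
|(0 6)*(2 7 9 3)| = |(0 6)(2 7 9 3)| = 4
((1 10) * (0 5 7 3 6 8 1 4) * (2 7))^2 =(0 2 3 8 10)(1 4 5 7 6)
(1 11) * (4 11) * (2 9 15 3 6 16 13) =(1 4 11)(2 9 15 3 6 16 13) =[0, 4, 9, 6, 11, 5, 16, 7, 8, 15, 10, 1, 12, 2, 14, 3, 13]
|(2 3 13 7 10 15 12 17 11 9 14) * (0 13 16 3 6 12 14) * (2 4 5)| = |(0 13 7 10 15 14 4 5 2 6 12 17 11 9)(3 16)| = 14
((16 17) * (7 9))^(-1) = (7 9)(16 17)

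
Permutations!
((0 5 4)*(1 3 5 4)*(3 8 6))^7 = (0 4)(1 6 5 8 3) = ((0 4)(1 8 6 3 5))^7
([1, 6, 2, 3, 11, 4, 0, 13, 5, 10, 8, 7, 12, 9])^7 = [1, 6, 2, 3, 5, 8, 0, 11, 10, 13, 9, 4, 12, 7]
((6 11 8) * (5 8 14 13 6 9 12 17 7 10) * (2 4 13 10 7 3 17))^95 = (2 5 6 12 10 13 9 14 4 8 11)(3 17)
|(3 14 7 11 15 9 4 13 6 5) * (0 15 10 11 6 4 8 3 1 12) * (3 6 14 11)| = 24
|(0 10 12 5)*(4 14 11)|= 12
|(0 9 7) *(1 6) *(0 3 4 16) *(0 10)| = 14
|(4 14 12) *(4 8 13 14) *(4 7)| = 4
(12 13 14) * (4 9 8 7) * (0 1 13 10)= [1, 13, 2, 3, 9, 5, 6, 4, 7, 8, 0, 11, 10, 14, 12]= (0 1 13 14 12 10)(4 9 8 7)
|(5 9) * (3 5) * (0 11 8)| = |(0 11 8)(3 5 9)| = 3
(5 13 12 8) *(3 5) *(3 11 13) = [0, 1, 2, 5, 4, 3, 6, 7, 11, 9, 10, 13, 8, 12] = (3 5)(8 11 13 12)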